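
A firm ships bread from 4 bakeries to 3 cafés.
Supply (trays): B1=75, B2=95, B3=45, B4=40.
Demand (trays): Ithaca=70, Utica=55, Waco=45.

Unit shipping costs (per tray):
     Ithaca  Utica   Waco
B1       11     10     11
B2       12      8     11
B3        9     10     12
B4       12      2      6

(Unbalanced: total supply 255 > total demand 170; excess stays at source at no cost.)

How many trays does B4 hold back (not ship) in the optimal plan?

0

Minimum-cost shipments:
  B1 to Ithaca: 25 × 11 = 275
  B1 to Waco: 45 × 11 = 495
  B2 to Utica: 15 × 8 = 120
  B3 to Ithaca: 45 × 9 = 405
  B4 to Utica: 40 × 2 = 80
Total cost = 1375.
B4 ships 40 of its 40, leaving 0.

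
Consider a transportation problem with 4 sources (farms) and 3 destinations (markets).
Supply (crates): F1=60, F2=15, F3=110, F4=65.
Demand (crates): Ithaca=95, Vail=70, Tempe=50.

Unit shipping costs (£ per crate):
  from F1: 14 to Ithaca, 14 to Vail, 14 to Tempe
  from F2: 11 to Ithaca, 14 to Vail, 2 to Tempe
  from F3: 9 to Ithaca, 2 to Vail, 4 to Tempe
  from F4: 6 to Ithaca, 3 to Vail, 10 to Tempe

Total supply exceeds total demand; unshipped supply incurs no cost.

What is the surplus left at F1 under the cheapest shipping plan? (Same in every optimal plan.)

An optimal plan:
  F1–Ithaca: 25 × £14 = £350
  F2–Tempe: 15 × £2 = £30
  F3–Ithaca: 5 × £9 = £45
  F3–Vail: 70 × £2 = £140
  F3–Tempe: 35 × £4 = £140
  F4–Ithaca: 65 × £6 = £390
Total cost = £1095.
F1 ships 25 of its 60, leaving 35.

35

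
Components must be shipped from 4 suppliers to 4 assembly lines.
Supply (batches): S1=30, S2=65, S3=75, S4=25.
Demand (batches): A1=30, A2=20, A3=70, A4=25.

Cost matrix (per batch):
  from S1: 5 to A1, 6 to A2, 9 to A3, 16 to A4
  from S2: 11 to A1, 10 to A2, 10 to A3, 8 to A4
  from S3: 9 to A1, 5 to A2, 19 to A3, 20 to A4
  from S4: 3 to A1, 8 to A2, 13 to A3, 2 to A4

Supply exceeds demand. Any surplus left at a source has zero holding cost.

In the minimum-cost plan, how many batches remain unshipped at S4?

0

Minimum-cost shipments:
  S1 to A1: 25 × 5 = 125
  S1 to A3: 5 × 9 = 45
  S2 to A3: 65 × 10 = 650
  S3 to A1: 5 × 9 = 45
  S3 to A2: 20 × 5 = 100
  S4 to A4: 25 × 2 = 50
Total cost = 1015.
S4 ships 25 of its 25, leaving 0.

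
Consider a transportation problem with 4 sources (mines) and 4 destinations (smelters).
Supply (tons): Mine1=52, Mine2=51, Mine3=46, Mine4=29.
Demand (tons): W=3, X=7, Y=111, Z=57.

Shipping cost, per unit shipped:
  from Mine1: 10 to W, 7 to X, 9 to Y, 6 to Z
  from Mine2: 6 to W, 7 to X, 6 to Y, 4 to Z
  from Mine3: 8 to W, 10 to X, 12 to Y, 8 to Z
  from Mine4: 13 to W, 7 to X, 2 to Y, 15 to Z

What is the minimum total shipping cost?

1144

A cheapest plan:
  Mine1->X: 7 × 7 = 49
  Mine1->Y: 31 × 9 = 279
  Mine1->Z: 14 × 6 = 84
  Mine2->Y: 51 × 6 = 306
  Mine3->W: 3 × 8 = 24
  Mine3->Z: 43 × 8 = 344
  Mine4->Y: 29 × 2 = 58
Total = 49 + 279 + 84 + 306 + 24 + 344 + 58 = 1144.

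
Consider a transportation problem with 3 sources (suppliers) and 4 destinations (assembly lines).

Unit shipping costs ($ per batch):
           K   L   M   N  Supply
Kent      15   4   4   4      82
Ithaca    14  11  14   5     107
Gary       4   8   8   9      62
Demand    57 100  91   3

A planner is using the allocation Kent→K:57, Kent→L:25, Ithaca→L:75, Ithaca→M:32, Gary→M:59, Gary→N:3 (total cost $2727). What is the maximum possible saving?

Current plan cost = 57·15 + 25·4 + 75·11 + 32·14 + 59·8 + 3·9 = $2727.
Optimal plan:
  Kent to M: 82 × $4 = $328
  Ithaca to L: 100 × $11 = $1100
  Ithaca to M: 4 × $14 = $56
  Ithaca to N: 3 × $5 = $15
  Gary to K: 57 × $4 = $228
  Gary to M: 5 × $8 = $40
Optimal cost = $1767.
Saving = 2727 − 1767 = $960.

960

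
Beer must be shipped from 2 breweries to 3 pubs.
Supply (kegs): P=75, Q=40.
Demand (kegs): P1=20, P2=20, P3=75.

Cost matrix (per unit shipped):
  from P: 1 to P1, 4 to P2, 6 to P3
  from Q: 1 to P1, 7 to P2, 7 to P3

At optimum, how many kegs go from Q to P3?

20

Optimal shipments:
  P–P2: 20 × 4 = 80
  P–P3: 55 × 6 = 330
  Q–P1: 20 × 1 = 20
  Q–P3: 20 × 7 = 140
Total cost = 570.
So Q→P3 carries 20 kegs.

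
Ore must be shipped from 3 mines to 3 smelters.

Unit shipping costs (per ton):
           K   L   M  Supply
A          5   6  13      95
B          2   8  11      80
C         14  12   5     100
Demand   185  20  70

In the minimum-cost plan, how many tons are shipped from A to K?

Solving gives:
  A→K: 95 × 5 = 475
  B→K: 80 × 2 = 160
  C→K: 10 × 14 = 140
  C→L: 20 × 12 = 240
  C→M: 70 × 5 = 350
Total cost = 1365.
So A→K carries 95 tons.

95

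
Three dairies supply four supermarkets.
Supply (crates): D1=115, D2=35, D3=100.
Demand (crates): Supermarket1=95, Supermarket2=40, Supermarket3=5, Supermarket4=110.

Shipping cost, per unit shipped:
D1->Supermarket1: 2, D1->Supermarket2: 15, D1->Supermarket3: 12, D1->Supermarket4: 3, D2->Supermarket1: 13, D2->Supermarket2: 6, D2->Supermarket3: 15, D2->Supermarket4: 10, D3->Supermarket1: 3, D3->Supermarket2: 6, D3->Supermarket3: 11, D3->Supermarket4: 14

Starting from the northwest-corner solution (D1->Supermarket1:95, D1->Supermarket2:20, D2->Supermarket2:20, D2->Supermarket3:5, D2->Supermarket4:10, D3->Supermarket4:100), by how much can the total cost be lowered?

1280

Current plan cost = 95·2 + 20·15 + 20·6 + 5·15 + 10·10 + 100·14 = 2185.
Optimal plan:
  D1 to Supermarket1: 5 crates
  D1 to Supermarket4: 110 crates
  D2 to Supermarket2: 35 crates
  D3 to Supermarket1: 90 crates
  D3 to Supermarket2: 5 crates
  D3 to Supermarket3: 5 crates
Optimal cost = 905.
Saving = 2185 − 905 = 1280.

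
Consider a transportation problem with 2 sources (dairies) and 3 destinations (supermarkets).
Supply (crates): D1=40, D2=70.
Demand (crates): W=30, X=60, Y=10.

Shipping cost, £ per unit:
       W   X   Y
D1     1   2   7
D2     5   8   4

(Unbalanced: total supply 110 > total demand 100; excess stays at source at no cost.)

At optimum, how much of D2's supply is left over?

An optimal plan:
  D1->X: 40 crates
  D2->W: 30 crates
  D2->X: 20 crates
  D2->Y: 10 crates
Total cost = £430.
D2 ships 60 of its 70, leaving 10.

10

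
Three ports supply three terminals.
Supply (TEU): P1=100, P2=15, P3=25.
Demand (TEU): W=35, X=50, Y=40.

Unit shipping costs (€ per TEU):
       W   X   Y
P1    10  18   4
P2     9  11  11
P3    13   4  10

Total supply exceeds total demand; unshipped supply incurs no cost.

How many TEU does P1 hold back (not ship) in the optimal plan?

15

An optimal plan:
  P1 to W: 35 × €10 = €350
  P1 to X: 10 × €18 = €180
  P1 to Y: 40 × €4 = €160
  P2 to X: 15 × €11 = €165
  P3 to X: 25 × €4 = €100
Total cost = €955.
P1 ships 85 of its 100, leaving 15.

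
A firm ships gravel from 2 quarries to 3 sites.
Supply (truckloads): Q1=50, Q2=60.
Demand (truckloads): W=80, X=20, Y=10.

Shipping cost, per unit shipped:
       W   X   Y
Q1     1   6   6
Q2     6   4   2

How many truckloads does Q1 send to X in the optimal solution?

0

The minimum-cost plan:
  Q1->W: 50 × 1 = 50
  Q2->W: 30 × 6 = 180
  Q2->X: 20 × 4 = 80
  Q2->Y: 10 × 2 = 20
Total cost = 330.
The route Q1→X is not used.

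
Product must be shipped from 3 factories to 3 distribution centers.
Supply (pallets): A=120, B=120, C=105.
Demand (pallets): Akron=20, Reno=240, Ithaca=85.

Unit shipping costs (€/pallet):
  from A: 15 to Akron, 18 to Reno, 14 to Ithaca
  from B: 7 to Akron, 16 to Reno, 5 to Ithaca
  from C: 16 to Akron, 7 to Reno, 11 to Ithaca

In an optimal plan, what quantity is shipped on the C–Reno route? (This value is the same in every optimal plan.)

105

The minimum-cost plan:
  A–Reno: 120 × €18 = €2160
  B–Akron: 20 × €7 = €140
  B–Reno: 15 × €16 = €240
  B–Ithaca: 85 × €5 = €425
  C–Reno: 105 × €7 = €735
Total cost = €3700.
So C→Reno carries 105 pallets.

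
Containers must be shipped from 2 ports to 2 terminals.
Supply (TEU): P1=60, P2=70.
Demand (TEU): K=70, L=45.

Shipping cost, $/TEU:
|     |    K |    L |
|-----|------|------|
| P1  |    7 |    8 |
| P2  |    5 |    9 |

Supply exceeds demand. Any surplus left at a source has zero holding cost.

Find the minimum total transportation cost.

710

A cheapest plan:
  P1 to L: 45 × $8 = $360
  P2 to K: 70 × $5 = $350
Total = 360 + 350 = $710.
(Supply check: P1 ships 45; P2 ships 70.)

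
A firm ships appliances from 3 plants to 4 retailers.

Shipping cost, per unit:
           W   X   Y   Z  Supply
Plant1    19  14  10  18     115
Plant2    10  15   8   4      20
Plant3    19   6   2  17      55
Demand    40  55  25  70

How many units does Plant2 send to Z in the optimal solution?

Optimal shipments:
  Plant1–W: 40 × 19 = 760
  Plant1–X: 25 × 14 = 350
  Plant1–Z: 50 × 18 = 900
  Plant2–Z: 20 × 4 = 80
  Plant3–X: 30 × 6 = 180
  Plant3–Y: 25 × 2 = 50
Total cost = 2320.
So Plant2→Z carries 20 units.

20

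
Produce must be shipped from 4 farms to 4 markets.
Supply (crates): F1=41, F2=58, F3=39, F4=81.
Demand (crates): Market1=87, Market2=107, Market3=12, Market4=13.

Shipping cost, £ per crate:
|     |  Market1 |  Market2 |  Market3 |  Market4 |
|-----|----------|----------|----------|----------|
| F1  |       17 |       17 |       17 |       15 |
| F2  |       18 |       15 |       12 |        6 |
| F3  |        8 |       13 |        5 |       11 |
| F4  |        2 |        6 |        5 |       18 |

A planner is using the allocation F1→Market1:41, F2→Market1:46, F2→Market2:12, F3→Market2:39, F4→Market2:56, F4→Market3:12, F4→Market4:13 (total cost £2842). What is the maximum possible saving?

Current plan cost = 41·17 + 46·18 + 12·15 + 39·13 + 56·6 + 12·5 + 13·18 = £2842.
Optimal plan:
  F1->Market2: 41 × £17 = £697
  F2->Market2: 45 × £15 = £675
  F2->Market4: 13 × £6 = £78
  F3->Market1: 27 × £8 = £216
  F3->Market3: 12 × £5 = £60
  F4->Market1: 60 × £2 = £120
  F4->Market2: 21 × £6 = £126
Optimal cost = £1972.
Saving = 2842 − 1972 = £870.

870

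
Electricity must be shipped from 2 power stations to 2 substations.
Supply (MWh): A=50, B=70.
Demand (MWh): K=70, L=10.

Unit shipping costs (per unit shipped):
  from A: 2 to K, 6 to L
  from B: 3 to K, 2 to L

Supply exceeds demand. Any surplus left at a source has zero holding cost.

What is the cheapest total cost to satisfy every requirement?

An optimal shipping plan:
  A→K: 50 × 2 = 100
  B→K: 20 × 3 = 60
  B→L: 10 × 2 = 20
Total = 100 + 60 + 20 = 180.

180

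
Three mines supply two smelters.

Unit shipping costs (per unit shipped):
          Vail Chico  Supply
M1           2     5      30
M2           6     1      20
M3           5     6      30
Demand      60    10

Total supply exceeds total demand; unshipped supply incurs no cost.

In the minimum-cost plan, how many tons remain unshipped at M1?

0

Minimum-cost shipments:
  M1->Vail: 30 × 2 = 60
  M2->Chico: 10 × 1 = 10
  M3->Vail: 30 × 5 = 150
Total cost = 220.
M1 ships 30 of its 30, leaving 0.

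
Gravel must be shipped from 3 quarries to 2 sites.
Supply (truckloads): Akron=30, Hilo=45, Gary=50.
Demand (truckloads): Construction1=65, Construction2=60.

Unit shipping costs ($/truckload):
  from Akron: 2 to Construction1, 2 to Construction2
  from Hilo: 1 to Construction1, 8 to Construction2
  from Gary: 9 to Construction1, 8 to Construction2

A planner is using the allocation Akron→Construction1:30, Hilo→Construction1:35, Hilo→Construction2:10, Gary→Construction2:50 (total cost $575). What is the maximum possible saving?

70

Current plan cost = 30·2 + 35·1 + 10·8 + 50·8 = $575.
Optimal plan:
  Akron->Construction1: 20 × $2 = $40
  Akron->Construction2: 10 × $2 = $20
  Hilo->Construction1: 45 × $1 = $45
  Gary->Construction2: 50 × $8 = $400
Optimal cost = $505.
Saving = 575 − 505 = $70.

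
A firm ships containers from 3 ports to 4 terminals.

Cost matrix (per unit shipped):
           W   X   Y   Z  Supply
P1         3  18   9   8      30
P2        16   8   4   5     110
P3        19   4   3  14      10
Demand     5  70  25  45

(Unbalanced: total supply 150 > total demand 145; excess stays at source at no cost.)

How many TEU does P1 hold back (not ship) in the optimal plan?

Minimum-cost shipments:
  P1→W: 5 × 3 = 15
  P1→Z: 20 × 8 = 160
  P2→X: 60 × 8 = 480
  P2→Y: 25 × 4 = 100
  P2→Z: 25 × 5 = 125
  P3→X: 10 × 4 = 40
Total cost = 920.
P1 ships 25 of its 30, leaving 5.

5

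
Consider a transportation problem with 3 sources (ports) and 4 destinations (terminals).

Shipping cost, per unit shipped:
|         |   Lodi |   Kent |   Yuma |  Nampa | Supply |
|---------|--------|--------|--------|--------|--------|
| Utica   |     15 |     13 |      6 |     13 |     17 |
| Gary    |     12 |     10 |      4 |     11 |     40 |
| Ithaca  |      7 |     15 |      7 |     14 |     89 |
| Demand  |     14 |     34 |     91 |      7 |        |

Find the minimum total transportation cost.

1138

A cheapest plan:
  Utica→Yuma: 10 × 6 = 60
  Utica→Nampa: 7 × 13 = 91
  Gary→Kent: 34 × 10 = 340
  Gary→Yuma: 6 × 4 = 24
  Ithaca→Lodi: 14 × 7 = 98
  Ithaca→Yuma: 75 × 7 = 525
Total = 60 + 91 + 340 + 24 + 98 + 525 = 1138.
(Supply check: Utica ships 17; Gary ships 40; Ithaca ships 89.)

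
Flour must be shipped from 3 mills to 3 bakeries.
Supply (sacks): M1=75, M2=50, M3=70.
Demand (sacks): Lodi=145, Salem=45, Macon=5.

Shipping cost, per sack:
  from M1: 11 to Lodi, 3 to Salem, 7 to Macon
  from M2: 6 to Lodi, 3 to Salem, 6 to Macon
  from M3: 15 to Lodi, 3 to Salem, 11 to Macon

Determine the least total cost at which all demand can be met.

1615

An optimal shipping plan:
  M1->Lodi: 70 sacks
  M1->Macon: 5 sacks
  M2->Lodi: 50 sacks
  M3->Lodi: 25 sacks
  M3->Salem: 45 sacks
Total cost = 1615.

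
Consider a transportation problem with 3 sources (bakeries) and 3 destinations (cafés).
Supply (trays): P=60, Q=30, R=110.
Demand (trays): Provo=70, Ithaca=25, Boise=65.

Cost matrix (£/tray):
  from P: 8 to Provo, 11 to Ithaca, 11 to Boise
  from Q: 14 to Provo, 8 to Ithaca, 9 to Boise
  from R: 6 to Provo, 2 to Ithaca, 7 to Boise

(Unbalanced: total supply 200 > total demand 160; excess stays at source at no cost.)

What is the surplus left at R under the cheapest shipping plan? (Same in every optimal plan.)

0

An optimal plan:
  P to Provo: 20 × £8 = £160
  Q to Boise: 30 × £9 = £270
  R to Provo: 50 × £6 = £300
  R to Ithaca: 25 × £2 = £50
  R to Boise: 35 × £7 = £245
Total cost = £1025.
R ships 110 of its 110, leaving 0.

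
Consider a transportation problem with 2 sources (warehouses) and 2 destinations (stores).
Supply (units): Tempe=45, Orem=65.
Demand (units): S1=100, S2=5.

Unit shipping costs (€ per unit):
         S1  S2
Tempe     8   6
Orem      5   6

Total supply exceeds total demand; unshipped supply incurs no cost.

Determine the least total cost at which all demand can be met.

A cheapest plan:
  Tempe→S1: 35 × €8 = €280
  Tempe→S2: 5 × €6 = €30
  Orem→S1: 65 × €5 = €325
Total = 280 + 30 + 325 = €635.

635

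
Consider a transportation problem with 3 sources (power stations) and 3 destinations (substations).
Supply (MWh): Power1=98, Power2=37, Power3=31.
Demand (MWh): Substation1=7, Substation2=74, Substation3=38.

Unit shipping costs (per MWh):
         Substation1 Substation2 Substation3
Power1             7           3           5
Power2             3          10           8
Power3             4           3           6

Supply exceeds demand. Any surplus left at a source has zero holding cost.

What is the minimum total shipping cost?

433

An optimal shipping plan:
  Power1–Substation2: 60 MWh
  Power1–Substation3: 38 MWh
  Power2–Substation1: 7 MWh
  Power3–Substation2: 14 MWh
Total cost = 433.
(Supply check: Power1 ships 98; Power2 ships 7; Power3 ships 14.)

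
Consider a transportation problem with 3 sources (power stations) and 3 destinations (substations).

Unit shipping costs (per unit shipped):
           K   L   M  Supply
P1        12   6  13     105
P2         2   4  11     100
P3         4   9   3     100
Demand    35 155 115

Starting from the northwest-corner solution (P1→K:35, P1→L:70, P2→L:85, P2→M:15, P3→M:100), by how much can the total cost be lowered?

280

Current plan cost = 35·12 + 70·6 + 85·4 + 15·11 + 100·3 = 1645.
Optimal plan:
  P1–L: 90 × 6 = 540
  P1–M: 15 × 13 = 195
  P2–K: 35 × 2 = 70
  P2–L: 65 × 4 = 260
  P3–M: 100 × 3 = 300
Optimal cost = 1365.
Saving = 1645 − 1365 = 280.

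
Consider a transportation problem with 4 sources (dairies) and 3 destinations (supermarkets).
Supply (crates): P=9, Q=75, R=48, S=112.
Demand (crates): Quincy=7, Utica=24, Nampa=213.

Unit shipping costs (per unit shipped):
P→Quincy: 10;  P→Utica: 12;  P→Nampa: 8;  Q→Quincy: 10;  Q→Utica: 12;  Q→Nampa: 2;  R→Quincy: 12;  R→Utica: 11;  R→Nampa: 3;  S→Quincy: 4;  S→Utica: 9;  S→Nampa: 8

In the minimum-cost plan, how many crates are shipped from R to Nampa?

The minimum-cost plan:
  P–Nampa: 9 crates
  Q–Nampa: 75 crates
  R–Nampa: 48 crates
  S–Quincy: 7 crates
  S–Utica: 24 crates
  S–Nampa: 81 crates
Total cost = 1258.
So R→Nampa carries 48 crates.

48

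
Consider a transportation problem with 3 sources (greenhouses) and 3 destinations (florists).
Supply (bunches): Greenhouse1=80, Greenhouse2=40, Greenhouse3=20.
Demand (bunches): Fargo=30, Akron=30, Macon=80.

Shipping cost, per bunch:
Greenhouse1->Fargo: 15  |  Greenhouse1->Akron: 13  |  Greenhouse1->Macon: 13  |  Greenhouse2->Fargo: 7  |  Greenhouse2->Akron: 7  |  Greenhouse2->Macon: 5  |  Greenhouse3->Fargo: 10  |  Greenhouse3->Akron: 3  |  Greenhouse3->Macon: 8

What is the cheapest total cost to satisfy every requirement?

1360

A cheapest plan:
  Greenhouse1 to Akron: 10 × 13 = 130
  Greenhouse1 to Macon: 70 × 13 = 910
  Greenhouse2 to Fargo: 30 × 7 = 210
  Greenhouse2 to Macon: 10 × 5 = 50
  Greenhouse3 to Akron: 20 × 3 = 60
Total = 130 + 910 + 210 + 50 + 60 = 1360.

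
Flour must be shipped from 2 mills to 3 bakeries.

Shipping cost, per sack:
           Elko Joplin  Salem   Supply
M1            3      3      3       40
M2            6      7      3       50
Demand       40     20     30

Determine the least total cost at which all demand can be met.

330

One minimum-cost allocation:
  M1 to Elko: 20 × 3 = 60
  M1 to Joplin: 20 × 3 = 60
  M2 to Elko: 20 × 6 = 120
  M2 to Salem: 30 × 3 = 90
Total = 60 + 60 + 120 + 90 = 330.
(Supply check: M1 ships 40; M2 ships 50.)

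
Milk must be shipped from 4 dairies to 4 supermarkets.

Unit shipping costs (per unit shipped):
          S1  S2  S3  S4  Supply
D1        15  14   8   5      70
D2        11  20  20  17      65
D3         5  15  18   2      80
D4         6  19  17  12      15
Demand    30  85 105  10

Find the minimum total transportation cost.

One minimum-cost allocation:
  D1 to S3: 70 × 8 = 560
  D2 to S2: 30 × 20 = 600
  D2 to S3: 35 × 20 = 700
  D3 to S1: 15 × 5 = 75
  D3 to S2: 55 × 15 = 825
  D3 to S4: 10 × 2 = 20
  D4 to S1: 15 × 6 = 90
Total = 560 + 600 + 700 + 75 + 825 + 20 + 90 = 2870.

2870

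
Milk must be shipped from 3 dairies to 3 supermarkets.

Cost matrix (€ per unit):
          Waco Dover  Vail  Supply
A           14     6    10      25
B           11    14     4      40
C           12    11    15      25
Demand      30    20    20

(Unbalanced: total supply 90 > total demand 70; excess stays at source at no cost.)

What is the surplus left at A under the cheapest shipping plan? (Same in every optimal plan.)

5

An optimal plan:
  A→Dover: 20 × €6 = €120
  B→Waco: 20 × €11 = €220
  B→Vail: 20 × €4 = €80
  C→Waco: 10 × €12 = €120
Total cost = €540.
A ships 20 of its 25, leaving 5.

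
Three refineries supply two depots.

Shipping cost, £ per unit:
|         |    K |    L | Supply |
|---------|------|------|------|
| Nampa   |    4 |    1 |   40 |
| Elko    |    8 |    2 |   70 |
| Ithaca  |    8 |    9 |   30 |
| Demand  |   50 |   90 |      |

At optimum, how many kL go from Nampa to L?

20

Optimal shipments:
  Nampa–K: 20 × £4 = £80
  Nampa–L: 20 × £1 = £20
  Elko–L: 70 × £2 = £140
  Ithaca–K: 30 × £8 = £240
Total cost = £480.
So Nampa→L carries 20 kL.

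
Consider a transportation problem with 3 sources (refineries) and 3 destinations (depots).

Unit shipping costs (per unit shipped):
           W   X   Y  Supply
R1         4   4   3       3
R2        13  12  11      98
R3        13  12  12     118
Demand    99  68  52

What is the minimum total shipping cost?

2648

Optimal allocation:
  R1→W: 3 × 4 = 12
  R2→W: 46 × 13 = 598
  R2→Y: 52 × 11 = 572
  R3→W: 50 × 13 = 650
  R3→X: 68 × 12 = 816
Total = 12 + 598 + 572 + 650 + 816 = 2648.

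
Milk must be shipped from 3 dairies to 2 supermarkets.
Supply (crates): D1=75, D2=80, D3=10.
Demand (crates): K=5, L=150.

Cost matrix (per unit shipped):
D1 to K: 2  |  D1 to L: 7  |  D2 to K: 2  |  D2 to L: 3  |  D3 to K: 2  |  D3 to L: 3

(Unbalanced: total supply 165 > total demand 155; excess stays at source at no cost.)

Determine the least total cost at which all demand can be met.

An optimal shipping plan:
  D1→K: 5 × 2 = 10
  D1→L: 60 × 7 = 420
  D2→L: 80 × 3 = 240
  D3→L: 10 × 3 = 30
Total = 10 + 420 + 240 + 30 = 700.
(Supply check: D1 ships 65; D2 ships 80; D3 ships 10.)

700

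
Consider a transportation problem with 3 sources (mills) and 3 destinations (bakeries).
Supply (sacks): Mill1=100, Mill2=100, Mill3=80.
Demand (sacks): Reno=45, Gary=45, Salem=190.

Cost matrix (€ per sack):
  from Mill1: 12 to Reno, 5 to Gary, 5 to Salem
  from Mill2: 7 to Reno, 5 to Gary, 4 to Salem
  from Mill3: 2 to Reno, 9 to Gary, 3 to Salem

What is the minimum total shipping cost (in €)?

1095

An optimal shipping plan:
  Mill1->Gary: 45 sacks
  Mill1->Salem: 55 sacks
  Mill2->Salem: 100 sacks
  Mill3->Reno: 45 sacks
  Mill3->Salem: 35 sacks
Total cost = €1095.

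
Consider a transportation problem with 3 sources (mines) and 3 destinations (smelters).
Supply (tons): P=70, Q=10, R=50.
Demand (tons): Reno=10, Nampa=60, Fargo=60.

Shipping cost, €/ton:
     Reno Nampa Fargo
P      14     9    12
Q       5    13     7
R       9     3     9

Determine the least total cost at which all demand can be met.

A cheapest plan:
  P to Nampa: 10 × €9 = €90
  P to Fargo: 60 × €12 = €720
  Q to Reno: 10 × €5 = €50
  R to Nampa: 50 × €3 = €150
Total = 90 + 720 + 50 + 150 = €1010.
(Supply check: P ships 70; Q ships 10; R ships 50.)

1010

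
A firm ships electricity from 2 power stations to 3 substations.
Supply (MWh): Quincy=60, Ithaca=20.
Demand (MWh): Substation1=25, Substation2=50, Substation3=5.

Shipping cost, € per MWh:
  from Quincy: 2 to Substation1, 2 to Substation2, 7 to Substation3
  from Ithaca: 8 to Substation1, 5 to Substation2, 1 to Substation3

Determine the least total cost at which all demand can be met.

200

Optimal allocation:
  Quincy→Substation1: 25 × €2 = €50
  Quincy→Substation2: 35 × €2 = €70
  Ithaca→Substation2: 15 × €5 = €75
  Ithaca→Substation3: 5 × €1 = €5
Total = 50 + 70 + 75 + 5 = €200.
(Supply check: Quincy ships 60; Ithaca ships 20.)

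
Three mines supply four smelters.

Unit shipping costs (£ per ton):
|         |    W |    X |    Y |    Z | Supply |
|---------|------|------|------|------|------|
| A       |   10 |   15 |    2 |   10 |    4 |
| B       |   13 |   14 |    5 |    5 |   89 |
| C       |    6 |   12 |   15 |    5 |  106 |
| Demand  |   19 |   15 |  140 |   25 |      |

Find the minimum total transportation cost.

1577

Optimal allocation:
  A->Y: 4 × £2 = £8
  B->Y: 89 × £5 = £445
  C->W: 19 × £6 = £114
  C->X: 15 × £12 = £180
  C->Y: 47 × £15 = £705
  C->Z: 25 × £5 = £125
Total = 8 + 445 + 114 + 180 + 705 + 125 = £1577.
(Supply check: A ships 4; B ships 89; C ships 106.)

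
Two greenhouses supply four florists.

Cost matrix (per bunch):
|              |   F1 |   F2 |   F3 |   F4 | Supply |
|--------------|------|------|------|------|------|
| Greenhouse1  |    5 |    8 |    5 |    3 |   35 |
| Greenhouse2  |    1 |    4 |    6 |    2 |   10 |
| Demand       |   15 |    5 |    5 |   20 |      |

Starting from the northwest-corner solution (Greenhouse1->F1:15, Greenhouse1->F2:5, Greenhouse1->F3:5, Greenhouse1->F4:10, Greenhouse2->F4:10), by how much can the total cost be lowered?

Current plan cost = 15·5 + 5·8 + 5·5 + 10·3 + 10·2 = 190.
Optimal plan:
  Greenhouse1 to F1: 5 × 5 = 25
  Greenhouse1 to F2: 5 × 8 = 40
  Greenhouse1 to F3: 5 × 5 = 25
  Greenhouse1 to F4: 20 × 3 = 60
  Greenhouse2 to F1: 10 × 1 = 10
Optimal cost = 160.
Saving = 190 − 160 = 30.

30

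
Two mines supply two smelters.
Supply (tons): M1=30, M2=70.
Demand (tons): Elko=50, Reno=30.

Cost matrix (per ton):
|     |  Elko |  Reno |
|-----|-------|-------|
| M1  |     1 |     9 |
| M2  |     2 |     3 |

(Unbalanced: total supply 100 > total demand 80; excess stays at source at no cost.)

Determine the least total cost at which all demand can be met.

An optimal shipping plan:
  M1→Elko: 30 × 1 = 30
  M2→Elko: 20 × 2 = 40
  M2→Reno: 30 × 3 = 90
Total = 30 + 40 + 90 = 160.
(Supply check: M1 ships 30; M2 ships 50.)

160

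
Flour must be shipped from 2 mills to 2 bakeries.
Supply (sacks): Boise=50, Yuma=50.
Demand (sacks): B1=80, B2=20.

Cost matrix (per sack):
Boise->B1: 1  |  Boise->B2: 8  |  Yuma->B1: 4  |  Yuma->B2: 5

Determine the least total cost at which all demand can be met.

270

Optimal allocation:
  Boise->B1: 50 × 1 = 50
  Yuma->B1: 30 × 4 = 120
  Yuma->B2: 20 × 5 = 100
Total = 50 + 120 + 100 = 270.
(Supply check: Boise ships 50; Yuma ships 50.)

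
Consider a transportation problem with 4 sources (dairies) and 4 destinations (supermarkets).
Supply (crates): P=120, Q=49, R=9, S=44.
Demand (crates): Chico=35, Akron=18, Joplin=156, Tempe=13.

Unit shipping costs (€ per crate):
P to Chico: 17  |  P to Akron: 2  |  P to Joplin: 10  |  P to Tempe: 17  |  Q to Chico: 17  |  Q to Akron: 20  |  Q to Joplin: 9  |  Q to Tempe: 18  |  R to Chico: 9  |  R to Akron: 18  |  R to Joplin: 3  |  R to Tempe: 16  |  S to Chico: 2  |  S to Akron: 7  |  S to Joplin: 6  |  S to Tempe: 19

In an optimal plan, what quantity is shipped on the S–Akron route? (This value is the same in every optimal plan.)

The minimum-cost plan:
  P to Akron: 18 crates
  P to Joplin: 89 crates
  P to Tempe: 13 crates
  Q to Joplin: 49 crates
  R to Joplin: 9 crates
  S to Chico: 35 crates
  S to Joplin: 9 crates
Total cost = €1739.
The route S→Akron is not used.

0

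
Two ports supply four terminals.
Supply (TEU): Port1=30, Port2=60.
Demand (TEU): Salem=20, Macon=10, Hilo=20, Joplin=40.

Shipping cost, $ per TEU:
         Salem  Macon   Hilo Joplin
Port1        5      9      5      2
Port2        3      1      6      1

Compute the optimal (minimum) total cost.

220

Optimal allocation:
  Port1 to Hilo: 20 × $5 = $100
  Port1 to Joplin: 10 × $2 = $20
  Port2 to Salem: 20 × $3 = $60
  Port2 to Macon: 10 × $1 = $10
  Port2 to Joplin: 30 × $1 = $30
Total = 100 + 20 + 60 + 10 + 30 = $220.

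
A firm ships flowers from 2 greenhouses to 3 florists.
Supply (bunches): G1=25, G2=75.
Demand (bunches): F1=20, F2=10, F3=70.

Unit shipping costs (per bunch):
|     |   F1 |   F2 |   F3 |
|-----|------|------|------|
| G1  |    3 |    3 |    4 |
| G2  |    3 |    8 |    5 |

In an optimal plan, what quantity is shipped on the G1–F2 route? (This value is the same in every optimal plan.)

10

Optimal shipments:
  G1–F2: 10 × 3 = 30
  G1–F3: 15 × 4 = 60
  G2–F1: 20 × 3 = 60
  G2–F3: 55 × 5 = 275
Total cost = 425.
So G1→F2 carries 10 bunches.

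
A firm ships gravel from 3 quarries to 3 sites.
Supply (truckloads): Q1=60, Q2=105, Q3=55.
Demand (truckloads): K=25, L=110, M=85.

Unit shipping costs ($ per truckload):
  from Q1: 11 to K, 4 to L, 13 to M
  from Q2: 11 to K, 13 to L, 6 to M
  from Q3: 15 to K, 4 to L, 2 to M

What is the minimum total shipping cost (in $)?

A cheapest plan:
  Q1->L: 60 truckloads
  Q2->K: 25 truckloads
  Q2->M: 80 truckloads
  Q3->L: 50 truckloads
  Q3->M: 5 truckloads
Total cost = $1205.

1205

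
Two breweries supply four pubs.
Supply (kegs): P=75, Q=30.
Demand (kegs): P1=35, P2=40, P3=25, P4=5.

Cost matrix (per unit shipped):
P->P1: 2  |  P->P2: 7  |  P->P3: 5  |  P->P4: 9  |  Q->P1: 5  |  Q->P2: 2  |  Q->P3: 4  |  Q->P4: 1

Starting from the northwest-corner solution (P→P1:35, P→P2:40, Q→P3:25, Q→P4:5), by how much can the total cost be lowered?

Current plan cost = 35·2 + 40·7 + 25·4 + 5·1 = 455.
Optimal plan:
  P–P1: 35 kegs
  P–P2: 15 kegs
  P–P3: 25 kegs
  Q–P2: 25 kegs
  Q–P4: 5 kegs
Optimal cost = 355.
Saving = 455 − 355 = 100.

100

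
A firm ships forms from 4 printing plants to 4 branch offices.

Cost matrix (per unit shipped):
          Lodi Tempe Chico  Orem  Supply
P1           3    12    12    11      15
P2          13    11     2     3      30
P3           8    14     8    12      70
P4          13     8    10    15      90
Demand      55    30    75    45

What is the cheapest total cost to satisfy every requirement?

1595

A cheapest plan:
  P1→Lodi: 15 × 3 = 45
  P2→Orem: 30 × 3 = 90
  P3→Lodi: 40 × 8 = 320
  P3→Chico: 15 × 8 = 120
  P3→Orem: 15 × 12 = 180
  P4→Tempe: 30 × 8 = 240
  P4→Chico: 60 × 10 = 600
Total = 45 + 90 + 320 + 120 + 180 + 240 + 600 = 1595.
(Supply check: P1 ships 15; P2 ships 30; P3 ships 70; P4 ships 90.)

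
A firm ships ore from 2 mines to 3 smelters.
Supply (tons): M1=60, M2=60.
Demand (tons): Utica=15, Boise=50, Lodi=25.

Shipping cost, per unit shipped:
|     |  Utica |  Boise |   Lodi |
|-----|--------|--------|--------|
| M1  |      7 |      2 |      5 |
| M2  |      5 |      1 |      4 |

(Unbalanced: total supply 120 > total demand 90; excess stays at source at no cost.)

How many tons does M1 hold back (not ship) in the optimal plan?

Minimum-cost shipments:
  M1–Boise: 30 × 2 = 60
  M2–Utica: 15 × 5 = 75
  M2–Boise: 20 × 1 = 20
  M2–Lodi: 25 × 4 = 100
Total cost = 255.
M1 ships 30 of its 60, leaving 30.

30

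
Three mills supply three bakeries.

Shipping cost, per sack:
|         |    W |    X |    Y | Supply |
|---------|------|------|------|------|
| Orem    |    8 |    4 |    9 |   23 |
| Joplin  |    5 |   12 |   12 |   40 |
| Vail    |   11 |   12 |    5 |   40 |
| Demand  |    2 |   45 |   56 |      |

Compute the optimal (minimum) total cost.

A cheapest plan:
  Orem to X: 23 × 4 = 92
  Joplin to W: 2 × 5 = 10
  Joplin to X: 22 × 12 = 264
  Joplin to Y: 16 × 12 = 192
  Vail to Y: 40 × 5 = 200
Total = 92 + 10 + 264 + 192 + 200 = 758.

758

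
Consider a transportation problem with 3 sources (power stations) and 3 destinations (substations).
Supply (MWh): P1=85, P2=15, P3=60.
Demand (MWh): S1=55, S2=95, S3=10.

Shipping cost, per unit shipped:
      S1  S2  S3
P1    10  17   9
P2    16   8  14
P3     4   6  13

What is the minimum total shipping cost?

1460

An optimal shipping plan:
  P1–S1: 55 × 10 = 550
  P1–S2: 20 × 17 = 340
  P1–S3: 10 × 9 = 90
  P2–S2: 15 × 8 = 120
  P3–S2: 60 × 6 = 360
Total = 550 + 340 + 90 + 120 + 360 = 1460.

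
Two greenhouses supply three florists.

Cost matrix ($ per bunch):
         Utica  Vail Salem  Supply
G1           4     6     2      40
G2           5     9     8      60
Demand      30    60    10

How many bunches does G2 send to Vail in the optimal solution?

30

The minimum-cost plan:
  G1–Vail: 30 × $6 = $180
  G1–Salem: 10 × $2 = $20
  G2–Utica: 30 × $5 = $150
  G2–Vail: 30 × $9 = $270
Total cost = $620.
So G2→Vail carries 30 bunches.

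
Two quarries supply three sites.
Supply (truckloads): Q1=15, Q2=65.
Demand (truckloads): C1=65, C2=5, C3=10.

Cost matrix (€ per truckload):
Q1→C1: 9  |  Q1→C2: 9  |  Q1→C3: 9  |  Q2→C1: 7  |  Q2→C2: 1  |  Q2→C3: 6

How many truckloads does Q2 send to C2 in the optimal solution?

5

Optimal shipments:
  Q1–C1: 15 truckloads
  Q2–C1: 50 truckloads
  Q2–C2: 5 truckloads
  Q2–C3: 10 truckloads
Total cost = €550.
So Q2→C2 carries 5 truckloads.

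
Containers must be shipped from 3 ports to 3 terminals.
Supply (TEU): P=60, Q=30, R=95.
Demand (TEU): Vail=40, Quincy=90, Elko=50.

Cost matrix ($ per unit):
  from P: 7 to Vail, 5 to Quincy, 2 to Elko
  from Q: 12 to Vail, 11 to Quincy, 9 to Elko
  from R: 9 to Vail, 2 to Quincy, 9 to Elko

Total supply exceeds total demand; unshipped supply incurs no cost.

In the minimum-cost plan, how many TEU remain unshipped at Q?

An optimal plan:
  P to Vail: 10 TEU
  P to Elko: 50 TEU
  Q to Vail: 25 TEU
  R to Vail: 5 TEU
  R to Quincy: 90 TEU
Total cost = $695.
Q ships 25 of its 30, leaving 5.

5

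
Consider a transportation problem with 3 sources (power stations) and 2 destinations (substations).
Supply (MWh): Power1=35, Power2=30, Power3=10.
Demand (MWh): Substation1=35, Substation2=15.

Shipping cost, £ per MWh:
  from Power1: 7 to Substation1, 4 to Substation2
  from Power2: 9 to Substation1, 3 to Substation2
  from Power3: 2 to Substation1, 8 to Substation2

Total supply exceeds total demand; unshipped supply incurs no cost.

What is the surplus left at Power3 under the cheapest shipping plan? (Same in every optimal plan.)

0

An optimal plan:
  Power1→Substation1: 25 × £7 = £175
  Power2→Substation2: 15 × £3 = £45
  Power3→Substation1: 10 × £2 = £20
Total cost = £240.
Power3 ships 10 of its 10, leaving 0.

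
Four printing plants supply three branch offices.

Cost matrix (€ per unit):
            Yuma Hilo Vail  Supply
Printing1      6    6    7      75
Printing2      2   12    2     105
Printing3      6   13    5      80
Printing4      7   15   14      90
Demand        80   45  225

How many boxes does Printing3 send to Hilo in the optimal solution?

Solving gives:
  Printing1–Hilo: 45 × €6 = €270
  Printing1–Vail: 30 × €7 = €210
  Printing2–Vail: 105 × €2 = €210
  Printing3–Vail: 80 × €5 = €400
  Printing4–Yuma: 80 × €7 = €560
  Printing4–Vail: 10 × €14 = €140
Total cost = €1790.
The route Printing3→Hilo is not used.

0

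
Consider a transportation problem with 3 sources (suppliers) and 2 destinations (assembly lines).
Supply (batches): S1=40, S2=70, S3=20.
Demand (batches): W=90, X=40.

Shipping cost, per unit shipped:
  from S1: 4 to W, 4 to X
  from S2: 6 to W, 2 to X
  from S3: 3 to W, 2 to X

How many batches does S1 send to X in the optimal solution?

0

The minimum-cost plan:
  S1→W: 40 × 4 = 160
  S2→W: 30 × 6 = 180
  S2→X: 40 × 2 = 80
  S3→W: 20 × 3 = 60
Total cost = 480.
The route S1→X is not used.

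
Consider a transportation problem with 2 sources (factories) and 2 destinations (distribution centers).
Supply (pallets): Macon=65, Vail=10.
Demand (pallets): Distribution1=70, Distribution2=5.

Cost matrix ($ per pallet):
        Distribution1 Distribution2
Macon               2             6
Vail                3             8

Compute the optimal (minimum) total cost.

A cheapest plan:
  Macon→Distribution1: 60 pallets
  Macon→Distribution2: 5 pallets
  Vail→Distribution1: 10 pallets
Total cost = $180.

180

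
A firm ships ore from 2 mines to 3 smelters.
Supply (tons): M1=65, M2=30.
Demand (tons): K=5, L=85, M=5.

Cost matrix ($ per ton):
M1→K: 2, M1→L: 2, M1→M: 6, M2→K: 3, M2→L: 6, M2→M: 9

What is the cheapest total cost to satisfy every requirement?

310

Optimal allocation:
  M1→L: 65 × $2 = $130
  M2→K: 5 × $3 = $15
  M2→L: 20 × $6 = $120
  M2→M: 5 × $9 = $45
Total = 130 + 15 + 120 + 45 = $310.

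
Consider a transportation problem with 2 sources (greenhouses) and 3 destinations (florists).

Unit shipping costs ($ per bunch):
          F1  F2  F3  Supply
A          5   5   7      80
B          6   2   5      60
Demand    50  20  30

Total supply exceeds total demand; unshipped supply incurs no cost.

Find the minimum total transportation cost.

440

Optimal allocation:
  A->F1: 50 × $5 = $250
  B->F2: 20 × $2 = $40
  B->F3: 30 × $5 = $150
Total = 250 + 40 + 150 = $440.
(Supply check: A ships 50; B ships 50.)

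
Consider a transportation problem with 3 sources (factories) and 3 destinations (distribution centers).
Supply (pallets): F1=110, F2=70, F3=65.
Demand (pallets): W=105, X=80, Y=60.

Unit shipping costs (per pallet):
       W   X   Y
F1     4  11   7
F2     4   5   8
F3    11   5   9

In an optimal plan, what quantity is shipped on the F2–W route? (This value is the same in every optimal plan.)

The minimum-cost plan:
  F1->W: 50 × 4 = 200
  F1->Y: 60 × 7 = 420
  F2->W: 55 × 4 = 220
  F2->X: 15 × 5 = 75
  F3->X: 65 × 5 = 325
Total cost = 1240.
So F2→W carries 55 pallets.

55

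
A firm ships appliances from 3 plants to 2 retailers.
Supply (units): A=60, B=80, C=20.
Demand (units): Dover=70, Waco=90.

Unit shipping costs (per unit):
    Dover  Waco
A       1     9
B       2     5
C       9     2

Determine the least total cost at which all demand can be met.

One minimum-cost allocation:
  A→Dover: 60 × 1 = 60
  B→Dover: 10 × 2 = 20
  B→Waco: 70 × 5 = 350
  C→Waco: 20 × 2 = 40
Total = 60 + 20 + 350 + 40 = 470.

470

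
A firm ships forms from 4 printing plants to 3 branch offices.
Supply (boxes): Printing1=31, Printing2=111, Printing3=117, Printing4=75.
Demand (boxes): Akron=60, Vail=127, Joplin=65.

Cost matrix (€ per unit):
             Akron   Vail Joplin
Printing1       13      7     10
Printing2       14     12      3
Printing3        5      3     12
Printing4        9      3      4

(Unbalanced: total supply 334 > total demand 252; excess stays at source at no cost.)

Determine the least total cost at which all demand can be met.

876

An optimal shipping plan:
  Printing2–Joplin: 65 × €3 = €195
  Printing3–Akron: 60 × €5 = €300
  Printing3–Vail: 57 × €3 = €171
  Printing4–Vail: 70 × €3 = €210
Total = 195 + 300 + 171 + 210 = €876.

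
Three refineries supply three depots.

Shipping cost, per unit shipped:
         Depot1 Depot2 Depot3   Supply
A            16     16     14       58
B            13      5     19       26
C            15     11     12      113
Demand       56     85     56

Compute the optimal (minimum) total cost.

Optimal allocation:
  A->Depot1: 56 × 16 = 896
  A->Depot3: 2 × 14 = 28
  B->Depot2: 26 × 5 = 130
  C->Depot2: 59 × 11 = 649
  C->Depot3: 54 × 12 = 648
Total = 896 + 28 + 130 + 649 + 648 = 2351.

2351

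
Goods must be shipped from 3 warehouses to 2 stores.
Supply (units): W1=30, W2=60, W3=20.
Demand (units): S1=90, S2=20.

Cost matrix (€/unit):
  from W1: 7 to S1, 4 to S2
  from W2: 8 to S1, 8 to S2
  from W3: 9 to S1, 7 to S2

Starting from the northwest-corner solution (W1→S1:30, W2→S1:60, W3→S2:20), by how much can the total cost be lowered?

Current plan cost = 30·7 + 60·8 + 20·7 = €830.
Optimal plan:
  W1 to S1: 10 × €7 = €70
  W1 to S2: 20 × €4 = €80
  W2 to S1: 60 × €8 = €480
  W3 to S1: 20 × €9 = €180
Optimal cost = €810.
Saving = 830 − 810 = €20.

20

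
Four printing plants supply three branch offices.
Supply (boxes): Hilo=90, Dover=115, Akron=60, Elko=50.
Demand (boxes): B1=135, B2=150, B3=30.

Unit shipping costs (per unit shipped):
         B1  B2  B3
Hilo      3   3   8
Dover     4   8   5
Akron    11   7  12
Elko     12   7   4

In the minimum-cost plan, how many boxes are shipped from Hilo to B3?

0

The minimum-cost plan:
  Hilo–B1: 20 × 3 = 60
  Hilo–B2: 70 × 3 = 210
  Dover–B1: 115 × 4 = 460
  Akron–B2: 60 × 7 = 420
  Elko–B2: 20 × 7 = 140
  Elko–B3: 30 × 4 = 120
Total cost = 1410.
The route Hilo→B3 is not used.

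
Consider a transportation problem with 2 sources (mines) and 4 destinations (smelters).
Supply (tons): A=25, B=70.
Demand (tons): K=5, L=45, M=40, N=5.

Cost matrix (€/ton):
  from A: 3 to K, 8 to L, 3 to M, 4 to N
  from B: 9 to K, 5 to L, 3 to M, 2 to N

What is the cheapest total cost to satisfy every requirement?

370

Optimal allocation:
  A→K: 5 × €3 = €15
  A→M: 20 × €3 = €60
  B→L: 45 × €5 = €225
  B→M: 20 × €3 = €60
  B→N: 5 × €2 = €10
Total = 15 + 60 + 225 + 60 + 10 = €370.
(Supply check: A ships 25; B ships 70.)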